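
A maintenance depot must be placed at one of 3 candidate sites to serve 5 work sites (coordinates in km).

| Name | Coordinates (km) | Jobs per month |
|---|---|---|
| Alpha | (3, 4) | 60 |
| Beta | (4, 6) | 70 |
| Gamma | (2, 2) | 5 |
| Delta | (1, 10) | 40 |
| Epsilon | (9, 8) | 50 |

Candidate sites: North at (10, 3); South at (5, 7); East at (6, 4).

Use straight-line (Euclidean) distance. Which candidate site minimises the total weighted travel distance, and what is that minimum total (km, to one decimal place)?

South, total 750.6 km

Total weighted distance at each candidate:
  North (10, 3): total = 1645.2
  South (5, 7): total = 750.6
  East (6, 4): total = 962.8
Minimum is at South with total 750.6 km.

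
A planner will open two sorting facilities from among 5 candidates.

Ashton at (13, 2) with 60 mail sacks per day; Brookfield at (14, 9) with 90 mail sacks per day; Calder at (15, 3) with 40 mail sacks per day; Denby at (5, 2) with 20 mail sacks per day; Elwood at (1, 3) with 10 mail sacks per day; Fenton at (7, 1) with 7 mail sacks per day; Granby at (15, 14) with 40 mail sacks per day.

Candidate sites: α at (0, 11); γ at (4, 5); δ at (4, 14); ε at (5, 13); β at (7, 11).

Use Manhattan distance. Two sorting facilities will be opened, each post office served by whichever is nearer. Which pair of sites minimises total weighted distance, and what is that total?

Evaluate every pair (each demand assigned to the nearer of the two):
  {γ, β}: total = 2669
  {γ, ε}: total = 3029
  {γ, δ}: total = 3119
  {α, β}: total = 3170
  {δ, β}: total = 3220
  {ε, β}: total = 3220
  {α, γ}: total = 3399
  {α, ε}: total = 3958
  {δ, ε}: total = 4008
  {α, δ}: total = 4392
Best pair: {γ, β} with total 2669.

{γ, β}, total 2669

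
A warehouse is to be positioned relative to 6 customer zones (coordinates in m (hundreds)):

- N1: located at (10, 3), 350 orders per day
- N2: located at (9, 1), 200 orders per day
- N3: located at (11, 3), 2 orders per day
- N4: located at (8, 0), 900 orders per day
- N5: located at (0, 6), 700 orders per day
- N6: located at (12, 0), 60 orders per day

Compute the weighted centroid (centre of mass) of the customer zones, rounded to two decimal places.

(5.99, 2.47)

The minimiser of Σwᵢ‖p−pᵢ‖² is the weighted centroid p* = (Σwᵢpᵢ)/(Σwᵢ).
Σwᵢ = 2212.
Σwᵢxᵢ = 350·10 + 200·9 + 2·11 + 900·8 + 700·0 + 60·12 = 13242.
Σwᵢyᵢ = 350·3 + 200·1 + 2·3 + 900·0 + 700·6 + 60·0 = 5456.
x* = 13242/2212 = 5.99, y* = 5456/2212 = 2.47.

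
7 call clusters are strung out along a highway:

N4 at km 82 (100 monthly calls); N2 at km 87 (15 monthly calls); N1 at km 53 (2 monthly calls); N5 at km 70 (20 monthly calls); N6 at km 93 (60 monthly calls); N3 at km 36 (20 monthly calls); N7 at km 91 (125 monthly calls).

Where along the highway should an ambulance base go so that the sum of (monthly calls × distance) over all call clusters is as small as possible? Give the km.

For a sum of weighted absolute distances on a line, the optimum is the weighted median (not the mean). Total weight W = 342; half-weight = 171.
Sort by position and accumulate weight:
  km 36 (N3, w=20) → cum 20
  km 53 (N1, w=2) → cum 22
  km 70 (N5, w=20) → cum 42
  km 82 (N4, w=100) → cum 142
  km 87 (N2, w=15) → cum 157
  km 91 (N7, w=125) → cum 282  ≥ 171 → median here
  km 93 (N6, w=60) → cum 342
Optimal location: km 91.

x = 91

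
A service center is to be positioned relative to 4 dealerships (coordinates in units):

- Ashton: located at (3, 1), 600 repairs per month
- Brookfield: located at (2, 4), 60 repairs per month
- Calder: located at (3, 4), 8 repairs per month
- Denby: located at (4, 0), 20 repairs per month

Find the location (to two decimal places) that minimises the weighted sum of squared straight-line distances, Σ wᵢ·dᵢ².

(2.94, 1.27)

The minimiser of Σwᵢ‖p−pᵢ‖² is the weighted centroid p* = (Σwᵢpᵢ)/(Σwᵢ).
Σwᵢ = 688.
Σwᵢxᵢ = 600·3 + 60·2 + 8·3 + 20·4 = 2024.
Σwᵢyᵢ = 600·1 + 60·4 + 8·4 + 20·0 = 872.
x* = 2024/688 = 2.94, y* = 872/688 = 1.27.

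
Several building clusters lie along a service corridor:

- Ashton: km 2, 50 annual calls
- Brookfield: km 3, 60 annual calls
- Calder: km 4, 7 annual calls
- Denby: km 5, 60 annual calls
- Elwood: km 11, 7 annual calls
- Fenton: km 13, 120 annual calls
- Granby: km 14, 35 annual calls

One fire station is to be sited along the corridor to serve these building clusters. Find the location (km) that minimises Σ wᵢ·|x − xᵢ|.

For a sum of weighted absolute distances on a line, the optimum is the weighted median (not the mean). Total weight W = 339; half-weight = 169.5.
Sort by position and accumulate weight:
  km 2 (Ashton, w=50) → cum 50
  km 3 (Brookfield, w=60) → cum 110
  km 4 (Calder, w=7) → cum 117
  km 5 (Denby, w=60) → cum 177  ≥ 169.5 → median here
  km 11 (Elwood, w=7) → cum 184
  km 13 (Fenton, w=120) → cum 304
  km 14 (Granby, w=35) → cum 339
Optimal location: km 5.

x = 5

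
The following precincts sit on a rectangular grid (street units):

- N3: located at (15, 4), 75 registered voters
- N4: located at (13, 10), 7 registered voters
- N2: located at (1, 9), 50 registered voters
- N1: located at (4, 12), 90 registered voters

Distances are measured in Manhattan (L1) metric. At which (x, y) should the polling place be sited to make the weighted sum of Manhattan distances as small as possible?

(4, 9)

Manhattan distance separates: Σwᵢ(|x−xᵢ|+|y−yᵢ|) = Σwᵢ|x−xᵢ| + Σwᵢ|y−yᵢ|, so x and y are optimised independently as 1-D weighted medians.
Total weight W = 222; half = 111.
x-coordinate, sorted with cumulative weight:
  x=1 (N2, w=50) cum 50
  x=4 (N1, w=90) cum 140  ← median
  x=13 (N4, w=7) cum 147
  x=15 (N3, w=75) cum 222
⇒ x* = 4
y-coordinate, sorted with cumulative weight:
  y=4 (N3, w=75) cum 75
  y=9 (N2, w=50) cum 125  ← median
  y=10 (N4, w=7) cum 132
  y=12 (N1, w=90) cum 222
⇒ y* = 9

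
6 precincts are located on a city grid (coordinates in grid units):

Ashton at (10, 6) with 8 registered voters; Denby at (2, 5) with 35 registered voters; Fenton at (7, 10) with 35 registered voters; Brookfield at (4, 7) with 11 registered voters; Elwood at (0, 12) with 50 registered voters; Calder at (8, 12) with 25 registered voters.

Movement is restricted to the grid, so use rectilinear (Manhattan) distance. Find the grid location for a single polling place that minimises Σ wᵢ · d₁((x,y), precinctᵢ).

Manhattan distance separates: Σwᵢ(|x−xᵢ|+|y−yᵢ|) = Σwᵢ|x−xᵢ| + Σwᵢ|y−yᵢ|, so x and y are optimised independently as 1-D weighted medians.
Total weight W = 164; half = 82.
x-coordinate, sorted with cumulative weight:
  x=0 (Elwood, w=50) cum 50
  x=2 (Denby, w=35) cum 85  ← median
  x=4 (Brookfield, w=11) cum 96
  x=7 (Fenton, w=35) cum 131
  x=8 (Calder, w=25) cum 156
  x=10 (Ashton, w=8) cum 164
⇒ x* = 2
y-coordinate, sorted with cumulative weight:
  y=5 (Denby, w=35) cum 35
  y=6 (Ashton, w=8) cum 43
  y=7 (Brookfield, w=11) cum 54
  y=10 (Fenton, w=35) cum 89  ← median
  y=12 (Elwood, w=50) cum 139
  y=12 (Calder, w=25) cum 164
⇒ y* = 10

(2, 10)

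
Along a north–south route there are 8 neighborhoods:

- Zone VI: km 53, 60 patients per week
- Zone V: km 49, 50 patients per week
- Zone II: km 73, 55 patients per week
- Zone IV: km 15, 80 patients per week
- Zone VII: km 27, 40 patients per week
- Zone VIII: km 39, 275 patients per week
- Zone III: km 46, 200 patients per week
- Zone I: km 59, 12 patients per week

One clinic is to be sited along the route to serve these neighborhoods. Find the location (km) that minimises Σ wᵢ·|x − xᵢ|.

x = 39

For a sum of weighted absolute distances on a line, the optimum is the weighted median (not the mean). Total weight W = 772; half-weight = 386.
Sort by position and accumulate weight:
  km 15 (Zone IV, w=80) → cum 80
  km 27 (Zone VII, w=40) → cum 120
  km 39 (Zone VIII, w=275) → cum 395  ≥ 386 → median here
  km 46 (Zone III, w=200) → cum 595
  km 49 (Zone V, w=50) → cum 645
  km 53 (Zone VI, w=60) → cum 705
  km 59 (Zone I, w=12) → cum 717
  km 73 (Zone II, w=55) → cum 772
Optimal location: km 39.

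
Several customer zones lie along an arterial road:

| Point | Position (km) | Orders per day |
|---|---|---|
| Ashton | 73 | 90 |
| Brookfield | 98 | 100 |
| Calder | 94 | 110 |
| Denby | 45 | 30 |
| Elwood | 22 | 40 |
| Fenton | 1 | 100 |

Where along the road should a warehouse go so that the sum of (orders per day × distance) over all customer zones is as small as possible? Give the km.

For a sum of weighted absolute distances on a line, the optimum is the weighted median (not the mean). Total weight W = 470; half-weight = 235.
Sort by position and accumulate weight:
  km 1 (Fenton, w=100) → cum 100
  km 22 (Elwood, w=40) → cum 140
  km 45 (Denby, w=30) → cum 170
  km 73 (Ashton, w=90) → cum 260  ≥ 235 → median here
  km 94 (Calder, w=110) → cum 370
  km 98 (Brookfield, w=100) → cum 470
Optimal location: km 73.

x = 73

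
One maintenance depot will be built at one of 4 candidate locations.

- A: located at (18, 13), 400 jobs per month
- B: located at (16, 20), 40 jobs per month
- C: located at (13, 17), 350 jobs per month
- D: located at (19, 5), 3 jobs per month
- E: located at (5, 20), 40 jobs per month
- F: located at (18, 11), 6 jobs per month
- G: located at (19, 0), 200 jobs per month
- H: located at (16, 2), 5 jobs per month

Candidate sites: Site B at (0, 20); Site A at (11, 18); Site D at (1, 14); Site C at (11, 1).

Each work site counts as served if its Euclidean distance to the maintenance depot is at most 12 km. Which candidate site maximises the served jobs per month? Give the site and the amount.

Coverage radius r = 12 km; a point is covered iff (Δx)²+(Δy)² ≤ 12² = 144.
  Site B (0, 20): covers {E} → 40
  Site A (11, 18): covers {A, B, C, E, F} → 836
  Site D (1, 14): covers {E} → 40
  Site C (11, 1): covers {D, G, H} → 208
Maximum coverage at Site A: 836 jobs per month.

Site A, covering 836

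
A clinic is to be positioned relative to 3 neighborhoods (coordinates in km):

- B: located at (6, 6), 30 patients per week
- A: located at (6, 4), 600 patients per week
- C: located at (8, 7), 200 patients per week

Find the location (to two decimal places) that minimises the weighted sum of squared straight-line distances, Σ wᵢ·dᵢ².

(6.48, 4.80)

The minimiser of Σwᵢ‖p−pᵢ‖² is the weighted centroid p* = (Σwᵢpᵢ)/(Σwᵢ).
Σwᵢ = 830.
Σwᵢxᵢ = 30·6 + 600·6 + 200·8 = 5380.
Σwᵢyᵢ = 30·6 + 600·4 + 200·7 = 3980.
x* = 5380/830 = 6.48, y* = 3980/830 = 4.80.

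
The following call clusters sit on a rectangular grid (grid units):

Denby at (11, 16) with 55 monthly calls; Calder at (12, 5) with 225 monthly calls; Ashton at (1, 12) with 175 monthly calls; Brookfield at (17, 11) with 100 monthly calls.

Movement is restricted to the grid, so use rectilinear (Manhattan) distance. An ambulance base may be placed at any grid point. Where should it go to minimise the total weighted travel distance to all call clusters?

Manhattan distance separates: Σwᵢ(|x−xᵢ|+|y−yᵢ|) = Σwᵢ|x−xᵢ| + Σwᵢ|y−yᵢ|, so x and y are optimised independently as 1-D weighted medians.
Total weight W = 555; half = 277.5.
x-coordinate, sorted with cumulative weight:
  x=1 (Ashton, w=175) cum 175
  x=11 (Denby, w=55) cum 230
  x=12 (Calder, w=225) cum 455  ← median
  x=17 (Brookfield, w=100) cum 555
⇒ x* = 12
y-coordinate, sorted with cumulative weight:
  y=5 (Calder, w=225) cum 225
  y=11 (Brookfield, w=100) cum 325  ← median
  y=12 (Ashton, w=175) cum 500
  y=16 (Denby, w=55) cum 555
⇒ y* = 11

(12, 11)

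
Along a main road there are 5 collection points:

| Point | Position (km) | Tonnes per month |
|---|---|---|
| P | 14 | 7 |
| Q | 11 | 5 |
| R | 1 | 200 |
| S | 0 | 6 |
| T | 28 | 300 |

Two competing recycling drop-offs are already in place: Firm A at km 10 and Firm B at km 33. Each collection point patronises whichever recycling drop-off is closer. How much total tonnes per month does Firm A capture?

218

The indifferent point is the midpoint (10+33)/2 = 21.5; collection points left of it (closer to Firm A at 10) go to Firm A, those right go to Firm B.
  S at 0 (w=6) → Firm A
  R at 1 (w=200) → Firm A
  Q at 11 (w=5) → Firm A
  P at 14 (w=7) → Firm A
  T at 28 (w=300) → Firm B
Firm A captures 218; Firm B captures 300.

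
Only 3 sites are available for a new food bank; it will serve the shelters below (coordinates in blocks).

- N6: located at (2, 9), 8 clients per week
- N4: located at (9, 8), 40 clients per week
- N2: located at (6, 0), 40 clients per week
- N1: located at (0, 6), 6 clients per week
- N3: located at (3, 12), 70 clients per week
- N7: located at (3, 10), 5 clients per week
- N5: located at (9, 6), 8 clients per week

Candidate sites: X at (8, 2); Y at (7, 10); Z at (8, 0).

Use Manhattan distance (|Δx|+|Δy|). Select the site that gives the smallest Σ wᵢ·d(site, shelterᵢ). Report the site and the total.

Y, total 1202 blocks

Total weighted distance at each candidate:
  X (8, 2): total = 1771
  Y (7, 10): total = 1202
  Z (8, 0): total = 1965
Minimum is at Y with total 1202 blocks.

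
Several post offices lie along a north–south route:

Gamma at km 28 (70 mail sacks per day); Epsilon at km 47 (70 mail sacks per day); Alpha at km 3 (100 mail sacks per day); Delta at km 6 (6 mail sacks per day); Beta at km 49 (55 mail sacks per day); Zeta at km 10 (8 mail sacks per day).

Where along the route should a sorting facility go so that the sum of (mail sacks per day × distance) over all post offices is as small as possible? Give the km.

x = 28

For a sum of weighted absolute distances on a line, the optimum is the weighted median (not the mean). Total weight W = 309; half-weight = 154.5.
Sort by position and accumulate weight:
  km 3 (Alpha, w=100) → cum 100
  km 6 (Delta, w=6) → cum 106
  km 10 (Zeta, w=8) → cum 114
  km 28 (Gamma, w=70) → cum 184  ≥ 154.5 → median here
  km 47 (Epsilon, w=70) → cum 254
  km 49 (Beta, w=55) → cum 309
Optimal location: km 28.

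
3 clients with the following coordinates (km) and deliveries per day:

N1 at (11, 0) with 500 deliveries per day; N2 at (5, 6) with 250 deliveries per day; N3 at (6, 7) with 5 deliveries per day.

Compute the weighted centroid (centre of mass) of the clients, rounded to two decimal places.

The minimiser of Σwᵢ‖p−pᵢ‖² is the weighted centroid p* = (Σwᵢpᵢ)/(Σwᵢ).
Σwᵢ = 755.
Σwᵢxᵢ = 500·11 + 250·5 + 5·6 = 6780.
Σwᵢyᵢ = 500·0 + 250·6 + 5·7 = 1535.
x* = 6780/755 = 8.98, y* = 1535/755 = 2.03.

(8.98, 2.03)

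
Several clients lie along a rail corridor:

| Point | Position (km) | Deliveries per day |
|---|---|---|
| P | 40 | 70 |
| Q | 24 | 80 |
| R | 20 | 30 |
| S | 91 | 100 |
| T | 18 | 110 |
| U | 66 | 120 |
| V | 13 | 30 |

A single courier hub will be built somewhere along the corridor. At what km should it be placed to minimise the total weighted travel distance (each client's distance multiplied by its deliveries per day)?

x = 40

For a sum of weighted absolute distances on a line, the optimum is the weighted median (not the mean). Total weight W = 540; half-weight = 270.
Sort by position and accumulate weight:
  km 13 (V, w=30) → cum 30
  km 18 (T, w=110) → cum 140
  km 20 (R, w=30) → cum 170
  km 24 (Q, w=80) → cum 250
  km 40 (P, w=70) → cum 320  ≥ 270 → median here
  km 66 (U, w=120) → cum 440
  km 91 (S, w=100) → cum 540
Optimal location: km 40.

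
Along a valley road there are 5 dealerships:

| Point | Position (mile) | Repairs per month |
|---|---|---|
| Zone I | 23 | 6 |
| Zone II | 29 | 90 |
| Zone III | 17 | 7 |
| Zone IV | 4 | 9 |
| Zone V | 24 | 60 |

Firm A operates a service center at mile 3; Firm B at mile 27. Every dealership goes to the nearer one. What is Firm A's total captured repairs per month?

9

The indifferent point is the midpoint (3+27)/2 = 15; dealerships left of it (closer to Firm A at 3) go to Firm A, those right go to Firm B.
  Zone IV at 4 (w=9) → Firm A
  Zone III at 17 (w=7) → Firm B
  Zone I at 23 (w=6) → Firm B
  Zone V at 24 (w=60) → Firm B
  Zone II at 29 (w=90) → Firm B
Firm A captures 9; Firm B captures 163.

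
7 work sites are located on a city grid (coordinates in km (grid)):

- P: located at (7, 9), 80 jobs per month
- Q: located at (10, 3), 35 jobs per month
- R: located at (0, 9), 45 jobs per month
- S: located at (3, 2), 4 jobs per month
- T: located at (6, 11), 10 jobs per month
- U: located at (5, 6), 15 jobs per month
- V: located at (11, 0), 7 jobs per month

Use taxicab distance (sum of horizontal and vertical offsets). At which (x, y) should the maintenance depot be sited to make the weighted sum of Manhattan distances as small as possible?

Manhattan distance separates: Σwᵢ(|x−xᵢ|+|y−yᵢ|) = Σwᵢ|x−xᵢ| + Σwᵢ|y−yᵢ|, so x and y are optimised independently as 1-D weighted medians.
Total weight W = 196; half = 98.
x-coordinate, sorted with cumulative weight:
  x=0 (R, w=45) cum 45
  x=3 (S, w=4) cum 49
  x=5 (U, w=15) cum 64
  x=6 (T, w=10) cum 74
  x=7 (P, w=80) cum 154  ← median
  x=10 (Q, w=35) cum 189
  x=11 (V, w=7) cum 196
⇒ x* = 7
y-coordinate, sorted with cumulative weight:
  y=0 (V, w=7) cum 7
  y=2 (S, w=4) cum 11
  y=3 (Q, w=35) cum 46
  y=6 (U, w=15) cum 61
  y=9 (P, w=80) cum 141  ← median
  y=9 (R, w=45) cum 186
  y=11 (T, w=10) cum 196
⇒ y* = 9

(7, 9)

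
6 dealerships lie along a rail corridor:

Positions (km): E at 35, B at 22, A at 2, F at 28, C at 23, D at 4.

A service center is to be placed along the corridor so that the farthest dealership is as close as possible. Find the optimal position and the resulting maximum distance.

location 18.5, max distance 16.5

The 1-center on a line is the midpoint of the two extreme points: leftmost at 2, rightmost at 35.
Optimal location = (2 + 35)/2 = 18.5; maximum distance = (35 − 2)/2 = 16.5.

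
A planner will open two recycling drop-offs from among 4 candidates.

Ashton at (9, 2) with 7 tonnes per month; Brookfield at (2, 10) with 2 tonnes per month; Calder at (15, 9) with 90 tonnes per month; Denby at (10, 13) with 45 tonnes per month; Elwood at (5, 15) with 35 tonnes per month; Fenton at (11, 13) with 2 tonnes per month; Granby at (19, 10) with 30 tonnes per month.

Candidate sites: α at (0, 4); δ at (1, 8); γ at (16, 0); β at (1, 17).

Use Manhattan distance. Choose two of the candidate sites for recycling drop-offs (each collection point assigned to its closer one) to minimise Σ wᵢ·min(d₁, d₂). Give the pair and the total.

{γ, β}, total 2192

Evaluate every pair (each demand assigned to the nearer of the two):
  {γ, β}: total = 2192
  {δ, γ}: total = 2404
  {α, γ}: total = 2820
  {δ, β}: total = 2877
  {α, δ}: total = 3078
  {α, β}: total = 3466
Best pair: {γ, β} with total 2192.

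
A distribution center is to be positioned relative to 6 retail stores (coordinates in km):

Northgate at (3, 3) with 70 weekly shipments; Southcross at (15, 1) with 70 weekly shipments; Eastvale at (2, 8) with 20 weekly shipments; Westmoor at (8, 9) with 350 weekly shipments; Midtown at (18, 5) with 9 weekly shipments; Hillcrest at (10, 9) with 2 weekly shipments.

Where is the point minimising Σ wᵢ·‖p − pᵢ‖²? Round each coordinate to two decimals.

The minimiser of Σwᵢ‖p−pᵢ‖² is the weighted centroid p* = (Σwᵢpᵢ)/(Σwᵢ).
Σwᵢ = 521.
Σwᵢxᵢ = 70·3 + 70·15 + 20·2 + 350·8 + 9·18 + 2·10 = 4282.
Σwᵢyᵢ = 70·3 + 70·1 + 20·8 + 350·9 + 9·5 + 2·9 = 3653.
x* = 4282/521 = 8.22, y* = 3653/521 = 7.01.

(8.22, 7.01)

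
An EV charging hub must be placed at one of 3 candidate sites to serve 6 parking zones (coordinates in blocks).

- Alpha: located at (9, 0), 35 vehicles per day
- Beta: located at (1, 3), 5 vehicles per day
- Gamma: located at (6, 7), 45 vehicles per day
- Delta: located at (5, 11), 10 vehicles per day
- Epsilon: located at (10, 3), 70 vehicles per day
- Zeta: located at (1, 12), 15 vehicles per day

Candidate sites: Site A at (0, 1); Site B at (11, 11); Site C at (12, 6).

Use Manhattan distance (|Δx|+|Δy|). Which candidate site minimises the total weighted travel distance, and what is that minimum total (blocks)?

Site C, total 1425 blocks

Total weighted distance at each candidate:
  Site A (0, 1): total = 2075
  Site B (11, 11): total = 1805
  Site C (12, 6): total = 1425
Minimum is at Site C with total 1425 blocks.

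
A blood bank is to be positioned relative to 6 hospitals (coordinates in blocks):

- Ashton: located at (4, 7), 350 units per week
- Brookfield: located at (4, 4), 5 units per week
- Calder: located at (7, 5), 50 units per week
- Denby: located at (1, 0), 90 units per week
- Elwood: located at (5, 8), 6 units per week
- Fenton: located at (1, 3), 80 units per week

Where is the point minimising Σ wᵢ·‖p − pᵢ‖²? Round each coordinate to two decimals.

The minimiser of Σwᵢ‖p−pᵢ‖² is the weighted centroid p* = (Σwᵢpᵢ)/(Σwᵢ).
Σwᵢ = 581.
Σwᵢxᵢ = 350·4 + 5·4 + 50·7 + 90·1 + 6·5 + 80·1 = 1970.
Σwᵢyᵢ = 350·7 + 5·4 + 50·5 + 90·0 + 6·8 + 80·3 = 3008.
x* = 1970/581 = 3.39, y* = 3008/581 = 5.18.

(3.39, 5.18)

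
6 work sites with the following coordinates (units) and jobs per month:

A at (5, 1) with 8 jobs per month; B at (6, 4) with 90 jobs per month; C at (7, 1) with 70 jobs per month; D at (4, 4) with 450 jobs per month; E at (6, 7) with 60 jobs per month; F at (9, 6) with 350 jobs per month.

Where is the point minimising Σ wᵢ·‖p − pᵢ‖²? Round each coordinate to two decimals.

(6.21, 4.63)

The minimiser of Σwᵢ‖p−pᵢ‖² is the weighted centroid p* = (Σwᵢpᵢ)/(Σwᵢ).
Σwᵢ = 1028.
Σwᵢxᵢ = 8·5 + 90·6 + 70·7 + 450·4 + 60·6 + 350·9 = 6380.
Σwᵢyᵢ = 8·1 + 90·4 + 70·1 + 450·4 + 60·7 + 350·6 = 4758.
x* = 6380/1028 = 6.21, y* = 4758/1028 = 4.63.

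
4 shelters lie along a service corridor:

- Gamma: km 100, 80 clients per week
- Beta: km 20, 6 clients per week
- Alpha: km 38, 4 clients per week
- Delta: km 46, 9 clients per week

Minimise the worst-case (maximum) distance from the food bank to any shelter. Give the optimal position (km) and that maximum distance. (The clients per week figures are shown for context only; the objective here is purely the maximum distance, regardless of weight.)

The 1-center on a line is the midpoint of the two extreme points: leftmost at 20, rightmost at 100.
Optimal location = (20 + 100)/2 = 60; maximum distance = (100 − 20)/2 = 40.

location 60, max distance 40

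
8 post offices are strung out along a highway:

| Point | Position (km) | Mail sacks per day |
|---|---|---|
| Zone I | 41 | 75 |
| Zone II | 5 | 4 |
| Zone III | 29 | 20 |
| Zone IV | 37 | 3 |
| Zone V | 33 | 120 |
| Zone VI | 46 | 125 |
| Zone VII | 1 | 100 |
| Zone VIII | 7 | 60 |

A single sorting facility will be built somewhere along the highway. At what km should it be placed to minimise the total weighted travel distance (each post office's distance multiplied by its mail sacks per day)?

For a sum of weighted absolute distances on a line, the optimum is the weighted median (not the mean). Total weight W = 507; half-weight = 253.5.
Sort by position and accumulate weight:
  km 1 (Zone VII, w=100) → cum 100
  km 5 (Zone II, w=4) → cum 104
  km 7 (Zone VIII, w=60) → cum 164
  km 29 (Zone III, w=20) → cum 184
  km 33 (Zone V, w=120) → cum 304  ≥ 253.5 → median here
  km 37 (Zone IV, w=3) → cum 307
  km 41 (Zone I, w=75) → cum 382
  km 46 (Zone VI, w=125) → cum 507
Optimal location: km 33.

x = 33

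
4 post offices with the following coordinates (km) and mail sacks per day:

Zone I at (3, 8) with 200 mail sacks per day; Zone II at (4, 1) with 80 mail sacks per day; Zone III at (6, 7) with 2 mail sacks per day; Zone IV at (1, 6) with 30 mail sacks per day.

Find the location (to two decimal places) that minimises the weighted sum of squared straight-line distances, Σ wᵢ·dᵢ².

(3.08, 6.01)

The minimiser of Σwᵢ‖p−pᵢ‖² is the weighted centroid p* = (Σwᵢpᵢ)/(Σwᵢ).
Σwᵢ = 312.
Σwᵢxᵢ = 200·3 + 80·4 + 2·6 + 30·1 = 962.
Σwᵢyᵢ = 200·8 + 80·1 + 2·7 + 30·6 = 1874.
x* = 962/312 = 3.08, y* = 1874/312 = 6.01.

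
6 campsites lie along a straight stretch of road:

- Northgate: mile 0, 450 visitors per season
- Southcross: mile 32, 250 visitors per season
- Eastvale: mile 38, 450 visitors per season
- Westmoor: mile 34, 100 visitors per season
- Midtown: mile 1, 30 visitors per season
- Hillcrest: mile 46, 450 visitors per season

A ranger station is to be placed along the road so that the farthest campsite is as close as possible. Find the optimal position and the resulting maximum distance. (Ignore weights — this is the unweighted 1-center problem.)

The 1-center on a line is the midpoint of the two extreme points: leftmost at 0, rightmost at 46.
Optimal location = (0 + 46)/2 = 23; maximum distance = (46 − 0)/2 = 23.

location 23, max distance 23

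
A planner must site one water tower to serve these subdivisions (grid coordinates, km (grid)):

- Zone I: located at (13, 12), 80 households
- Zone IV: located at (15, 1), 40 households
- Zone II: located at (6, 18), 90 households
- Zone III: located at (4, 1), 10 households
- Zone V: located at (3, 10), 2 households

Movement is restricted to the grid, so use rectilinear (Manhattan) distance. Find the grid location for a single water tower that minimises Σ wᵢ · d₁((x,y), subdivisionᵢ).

(13, 12)

Manhattan distance separates: Σwᵢ(|x−xᵢ|+|y−yᵢ|) = Σwᵢ|x−xᵢ| + Σwᵢ|y−yᵢ|, so x and y are optimised independently as 1-D weighted medians.
Total weight W = 222; half = 111.
x-coordinate, sorted with cumulative weight:
  x=3 (Zone V, w=2) cum 2
  x=4 (Zone III, w=10) cum 12
  x=6 (Zone II, w=90) cum 102
  x=13 (Zone I, w=80) cum 182  ← median
  x=15 (Zone IV, w=40) cum 222
⇒ x* = 13
y-coordinate, sorted with cumulative weight:
  y=1 (Zone IV, w=40) cum 40
  y=1 (Zone III, w=10) cum 50
  y=10 (Zone V, w=2) cum 52
  y=12 (Zone I, w=80) cum 132  ← median
  y=18 (Zone II, w=90) cum 222
⇒ y* = 12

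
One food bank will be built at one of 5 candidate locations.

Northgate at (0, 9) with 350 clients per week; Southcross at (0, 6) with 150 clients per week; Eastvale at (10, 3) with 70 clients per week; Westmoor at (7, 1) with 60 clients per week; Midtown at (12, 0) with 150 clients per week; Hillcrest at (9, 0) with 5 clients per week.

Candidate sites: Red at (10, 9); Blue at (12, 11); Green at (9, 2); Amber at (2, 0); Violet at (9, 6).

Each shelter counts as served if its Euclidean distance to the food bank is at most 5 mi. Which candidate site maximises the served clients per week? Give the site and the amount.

Green, covering 285

Coverage radius r = 5 mi; a point is covered iff (Δx)²+(Δy)² ≤ 5² = 25.
  Red (10, 9): covers {none} → 0
  Blue (12, 11): covers {none} → 0
  Green (9, 2): covers {Eastvale, Westmoor, Midtown, Hillcrest} → 285
  Amber (2, 0): covers {none} → 0
  Violet (9, 6): covers {Eastvale} → 70
Maximum coverage at Green: 285 clients per week.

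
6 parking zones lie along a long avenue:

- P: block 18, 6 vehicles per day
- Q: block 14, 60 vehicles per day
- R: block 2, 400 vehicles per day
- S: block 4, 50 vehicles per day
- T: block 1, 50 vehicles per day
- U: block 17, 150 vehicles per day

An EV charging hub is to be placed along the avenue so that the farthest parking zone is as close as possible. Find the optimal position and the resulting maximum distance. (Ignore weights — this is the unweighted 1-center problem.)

location 9.5, max distance 8.5

The 1-center on a line is the midpoint of the two extreme points: leftmost at 1, rightmost at 18.
Optimal location = (1 + 18)/2 = 9.5; maximum distance = (18 − 1)/2 = 8.5.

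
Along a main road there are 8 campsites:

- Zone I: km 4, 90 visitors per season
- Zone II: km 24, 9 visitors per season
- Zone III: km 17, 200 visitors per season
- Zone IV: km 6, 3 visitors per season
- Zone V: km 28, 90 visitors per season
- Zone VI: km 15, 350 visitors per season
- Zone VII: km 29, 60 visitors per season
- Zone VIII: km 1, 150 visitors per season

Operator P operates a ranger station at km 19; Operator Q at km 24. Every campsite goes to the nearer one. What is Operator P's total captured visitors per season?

793

The indifferent point is the midpoint (19+24)/2 = 21.5; campsites left of it (closer to Operator P at 19) go to Operator P, those right go to Operator Q.
  Zone VIII at 1 (w=150) → Operator P
  Zone I at 4 (w=90) → Operator P
  Zone IV at 6 (w=3) → Operator P
  Zone VI at 15 (w=350) → Operator P
  Zone III at 17 (w=200) → Operator P
  Zone II at 24 (w=9) → Operator Q
  Zone V at 28 (w=90) → Operator Q
  Zone VII at 29 (w=60) → Operator Q
Operator P captures 793; Operator Q captures 159.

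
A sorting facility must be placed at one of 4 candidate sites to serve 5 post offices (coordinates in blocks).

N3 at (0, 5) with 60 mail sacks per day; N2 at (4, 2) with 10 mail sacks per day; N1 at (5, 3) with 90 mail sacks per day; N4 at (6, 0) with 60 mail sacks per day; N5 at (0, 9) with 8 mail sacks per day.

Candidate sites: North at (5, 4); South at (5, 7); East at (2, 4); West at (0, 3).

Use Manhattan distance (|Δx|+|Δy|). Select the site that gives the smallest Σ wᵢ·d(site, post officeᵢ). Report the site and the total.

Total weighted distance at each candidate:
  North (5, 4): total = 860
  South (5, 7): total = 1376
  East (2, 4): total = 1116
  West (0, 3): total = 1208
Minimum is at North with total 860 blocks.

North, total 860 blocks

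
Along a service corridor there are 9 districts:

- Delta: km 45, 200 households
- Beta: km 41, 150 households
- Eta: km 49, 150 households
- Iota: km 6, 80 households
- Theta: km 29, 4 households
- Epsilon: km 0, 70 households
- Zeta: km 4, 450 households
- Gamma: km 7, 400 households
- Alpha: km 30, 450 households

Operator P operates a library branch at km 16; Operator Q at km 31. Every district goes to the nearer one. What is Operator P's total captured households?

1000

The indifferent point is the midpoint (16+31)/2 = 23.5; districts left of it (closer to Operator P at 16) go to Operator P, those right go to Operator Q.
  Epsilon at 0 (w=70) → Operator P
  Zeta at 4 (w=450) → Operator P
  Iota at 6 (w=80) → Operator P
  Gamma at 7 (w=400) → Operator P
  Theta at 29 (w=4) → Operator Q
  Alpha at 30 (w=450) → Operator Q
  Beta at 41 (w=150) → Operator Q
  Delta at 45 (w=200) → Operator Q
  Eta at 49 (w=150) → Operator Q
Operator P captures 1000; Operator Q captures 954.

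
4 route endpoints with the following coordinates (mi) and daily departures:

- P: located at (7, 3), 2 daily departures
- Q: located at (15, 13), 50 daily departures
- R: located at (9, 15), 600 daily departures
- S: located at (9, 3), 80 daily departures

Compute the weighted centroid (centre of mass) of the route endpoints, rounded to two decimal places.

The minimiser of Σwᵢ‖p−pᵢ‖² is the weighted centroid p* = (Σwᵢpᵢ)/(Σwᵢ).
Σwᵢ = 732.
Σwᵢxᵢ = 2·7 + 50·15 + 600·9 + 80·9 = 6884.
Σwᵢyᵢ = 2·3 + 50·13 + 600·15 + 80·3 = 9896.
x* = 6884/732 = 9.40, y* = 9896/732 = 13.52.

(9.40, 13.52)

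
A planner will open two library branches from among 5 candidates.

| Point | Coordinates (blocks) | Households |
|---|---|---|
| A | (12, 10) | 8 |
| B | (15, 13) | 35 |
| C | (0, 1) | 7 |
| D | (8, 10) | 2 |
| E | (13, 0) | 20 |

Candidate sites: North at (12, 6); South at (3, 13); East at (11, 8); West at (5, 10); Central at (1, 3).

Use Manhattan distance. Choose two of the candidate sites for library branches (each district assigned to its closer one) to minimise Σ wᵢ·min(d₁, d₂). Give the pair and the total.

Evaluate every pair (each demand assigned to the nearer of the two):
  {North, Central}: total = 559
  {East, Central}: total = 570
  {North, East}: total = 608
  {North, West}: total = 626
  {North, South}: total = 643
  {East, West}: total = 643
  {South, East}: total = 654
  {West, Central}: total = 838
  {South, Central}: total = 853
  {South, West}: total = 940
Best pair: {North, Central} with total 559.

{North, Central}, total 559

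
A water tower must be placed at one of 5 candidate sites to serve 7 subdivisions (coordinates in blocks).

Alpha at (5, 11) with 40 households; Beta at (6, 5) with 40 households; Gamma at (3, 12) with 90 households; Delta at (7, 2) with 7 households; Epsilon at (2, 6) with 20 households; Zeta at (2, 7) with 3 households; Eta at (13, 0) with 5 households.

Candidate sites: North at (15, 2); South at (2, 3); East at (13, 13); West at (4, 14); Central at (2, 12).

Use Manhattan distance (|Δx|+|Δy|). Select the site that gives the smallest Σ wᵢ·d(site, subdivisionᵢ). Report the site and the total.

Total weighted distance at each candidate:
  North (15, 2): total = 3690
  South (2, 3): total = 1764
  East (13, 13): total = 2585
  West (4, 14): total = 1317
  Central (2, 12): total = 1045
Minimum is at Central with total 1045 blocks.

Central, total 1045 blocks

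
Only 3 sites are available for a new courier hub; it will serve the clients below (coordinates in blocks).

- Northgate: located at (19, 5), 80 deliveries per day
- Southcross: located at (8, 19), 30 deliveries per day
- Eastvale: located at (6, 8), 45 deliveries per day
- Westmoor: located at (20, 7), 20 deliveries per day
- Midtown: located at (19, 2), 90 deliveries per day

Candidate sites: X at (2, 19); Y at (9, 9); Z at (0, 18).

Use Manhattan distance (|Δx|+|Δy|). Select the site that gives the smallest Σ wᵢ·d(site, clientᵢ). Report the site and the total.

Y, total 3420 blocks

Total weighted distance at each candidate:
  X (2, 19): total = 6995
  Y (9, 9): total = 3420
  Z (0, 18): total = 7320
Minimum is at Y with total 3420 blocks.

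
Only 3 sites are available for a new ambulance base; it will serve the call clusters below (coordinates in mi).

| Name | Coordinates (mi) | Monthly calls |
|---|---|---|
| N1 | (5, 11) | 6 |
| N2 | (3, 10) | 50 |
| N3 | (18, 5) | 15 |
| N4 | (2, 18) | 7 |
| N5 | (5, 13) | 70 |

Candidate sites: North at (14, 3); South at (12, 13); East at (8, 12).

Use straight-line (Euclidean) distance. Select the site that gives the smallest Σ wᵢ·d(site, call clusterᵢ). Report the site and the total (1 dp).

Total weighted distance at each candidate:
  North (14, 3): total = 1867.5
  South (12, 13): total = 1236.3
  East (8, 12): total = 752.1
Minimum is at East with total 752.1 mi.

East, total 752.1 mi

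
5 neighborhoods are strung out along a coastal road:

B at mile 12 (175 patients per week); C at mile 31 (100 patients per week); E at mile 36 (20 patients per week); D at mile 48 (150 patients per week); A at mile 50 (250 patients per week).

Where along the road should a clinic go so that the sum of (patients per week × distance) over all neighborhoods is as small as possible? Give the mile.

x = 48

For a sum of weighted absolute distances on a line, the optimum is the weighted median (not the mean). Total weight W = 695; half-weight = 347.5.
Sort by position and accumulate weight:
  mile 12 (B, w=175) → cum 175
  mile 31 (C, w=100) → cum 275
  mile 36 (E, w=20) → cum 295
  mile 48 (D, w=150) → cum 445  ≥ 347.5 → median here
  mile 50 (A, w=250) → cum 695
Optimal location: mile 48.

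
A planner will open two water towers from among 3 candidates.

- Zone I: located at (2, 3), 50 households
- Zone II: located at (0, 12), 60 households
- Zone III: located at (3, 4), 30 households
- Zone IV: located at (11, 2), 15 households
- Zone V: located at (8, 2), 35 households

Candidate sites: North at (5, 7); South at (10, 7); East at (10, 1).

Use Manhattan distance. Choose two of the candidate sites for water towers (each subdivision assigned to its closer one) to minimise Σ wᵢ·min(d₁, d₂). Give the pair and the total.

{North, East}, total 1235

Evaluate every pair (each demand assigned to the nearer of the two):
  {North, East}: total = 1235
  {North, South}: total = 1435
  {South, East}: total = 1835
Best pair: {North, East} with total 1235.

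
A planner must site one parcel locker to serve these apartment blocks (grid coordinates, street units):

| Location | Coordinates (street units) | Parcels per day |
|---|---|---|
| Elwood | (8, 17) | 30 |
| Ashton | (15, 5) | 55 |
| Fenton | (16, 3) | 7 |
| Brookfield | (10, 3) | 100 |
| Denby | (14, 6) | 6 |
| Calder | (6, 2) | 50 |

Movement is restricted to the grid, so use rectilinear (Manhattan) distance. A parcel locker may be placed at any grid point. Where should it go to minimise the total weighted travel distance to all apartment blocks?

(10, 3)

Manhattan distance separates: Σwᵢ(|x−xᵢ|+|y−yᵢ|) = Σwᵢ|x−xᵢ| + Σwᵢ|y−yᵢ|, so x and y are optimised independently as 1-D weighted medians.
Total weight W = 248; half = 124.
x-coordinate, sorted with cumulative weight:
  x=6 (Calder, w=50) cum 50
  x=8 (Elwood, w=30) cum 80
  x=10 (Brookfield, w=100) cum 180  ← median
  x=14 (Denby, w=6) cum 186
  x=15 (Ashton, w=55) cum 241
  x=16 (Fenton, w=7) cum 248
⇒ x* = 10
y-coordinate, sorted with cumulative weight:
  y=2 (Calder, w=50) cum 50
  y=3 (Fenton, w=7) cum 57
  y=3 (Brookfield, w=100) cum 157  ← median
  y=5 (Ashton, w=55) cum 212
  y=6 (Denby, w=6) cum 218
  y=17 (Elwood, w=30) cum 248
⇒ y* = 3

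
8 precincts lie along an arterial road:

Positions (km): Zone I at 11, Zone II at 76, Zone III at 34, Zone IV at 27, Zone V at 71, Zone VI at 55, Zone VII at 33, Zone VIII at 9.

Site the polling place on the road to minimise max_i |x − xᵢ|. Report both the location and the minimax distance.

location 42.5, max distance 33.5

The 1-center on a line is the midpoint of the two extreme points: leftmost at 9, rightmost at 76.
Optimal location = (9 + 76)/2 = 42.5; maximum distance = (76 − 9)/2 = 33.5.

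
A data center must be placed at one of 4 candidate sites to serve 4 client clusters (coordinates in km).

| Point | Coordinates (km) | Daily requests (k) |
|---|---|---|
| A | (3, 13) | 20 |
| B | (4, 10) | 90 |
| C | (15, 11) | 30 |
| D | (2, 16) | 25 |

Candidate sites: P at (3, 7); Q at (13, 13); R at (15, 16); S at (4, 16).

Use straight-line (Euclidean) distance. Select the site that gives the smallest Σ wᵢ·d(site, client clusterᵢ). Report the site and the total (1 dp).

P, total 1010.5 km

Total weighted distance at each candidate:
  P (3, 7): total = 1010.5
  Q (13, 13): total = 1423.7
  R (15, 16): total = 1850.1
  S (4, 16): total = 1015.7
Minimum is at P with total 1010.5 km.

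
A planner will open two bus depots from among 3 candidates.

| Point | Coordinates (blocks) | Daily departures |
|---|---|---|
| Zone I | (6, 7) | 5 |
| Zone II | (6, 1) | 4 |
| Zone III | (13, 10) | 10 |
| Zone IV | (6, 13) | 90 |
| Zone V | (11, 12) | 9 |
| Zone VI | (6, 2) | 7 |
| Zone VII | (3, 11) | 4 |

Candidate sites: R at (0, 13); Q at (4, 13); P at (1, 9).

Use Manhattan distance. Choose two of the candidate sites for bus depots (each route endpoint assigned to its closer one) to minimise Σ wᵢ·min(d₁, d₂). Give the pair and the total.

{Q, P}, total 555

Evaluate every pair (each demand assigned to the nearer of the two):
  {Q, P}: total = 555
  {R, Q}: total = 571
  {R, P}: total = 965
Best pair: {Q, P} with total 555.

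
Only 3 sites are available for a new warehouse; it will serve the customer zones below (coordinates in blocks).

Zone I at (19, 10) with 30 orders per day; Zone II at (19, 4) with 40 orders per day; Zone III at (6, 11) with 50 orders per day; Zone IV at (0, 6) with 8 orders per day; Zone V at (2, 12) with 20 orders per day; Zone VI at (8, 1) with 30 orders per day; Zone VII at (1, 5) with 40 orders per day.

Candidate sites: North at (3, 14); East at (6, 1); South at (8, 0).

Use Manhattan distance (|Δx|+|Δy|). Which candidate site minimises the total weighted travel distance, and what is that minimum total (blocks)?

East, total 2608 blocks

Total weighted distance at each candidate:
  North (3, 14): total = 3068
  East (6, 1): total = 2608
  South (8, 0): total = 2862
Minimum is at East with total 2608 blocks.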